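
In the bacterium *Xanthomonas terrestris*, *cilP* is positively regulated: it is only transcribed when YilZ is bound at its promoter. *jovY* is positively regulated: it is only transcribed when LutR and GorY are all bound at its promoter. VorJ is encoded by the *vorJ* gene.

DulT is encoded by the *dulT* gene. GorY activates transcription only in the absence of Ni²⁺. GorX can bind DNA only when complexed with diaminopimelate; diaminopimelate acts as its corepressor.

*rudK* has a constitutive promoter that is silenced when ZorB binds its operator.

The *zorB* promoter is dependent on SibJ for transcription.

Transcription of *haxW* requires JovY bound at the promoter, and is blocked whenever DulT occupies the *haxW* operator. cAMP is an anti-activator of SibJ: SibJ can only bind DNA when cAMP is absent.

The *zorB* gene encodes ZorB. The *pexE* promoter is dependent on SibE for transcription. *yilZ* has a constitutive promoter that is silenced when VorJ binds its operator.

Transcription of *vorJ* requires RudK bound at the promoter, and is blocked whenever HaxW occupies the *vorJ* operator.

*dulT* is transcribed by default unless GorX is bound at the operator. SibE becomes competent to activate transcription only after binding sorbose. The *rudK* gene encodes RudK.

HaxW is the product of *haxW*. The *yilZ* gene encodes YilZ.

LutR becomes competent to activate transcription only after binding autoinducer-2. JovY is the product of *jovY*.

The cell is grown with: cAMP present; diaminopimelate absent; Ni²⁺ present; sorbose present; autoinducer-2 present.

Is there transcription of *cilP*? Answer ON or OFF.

Diaminopimelate is absent, so GorX is inactive.
With no repressor bound, *dulT* is transcribed.
So DulT is produced and active.
Autoinducer-2 is present, so LutR is active.
Ni²⁺ is present, so GorY is inactive.
Required activator GorY is absent, so *jovY* is not transcribed.
So JovY is not produced.
With repressor DulT bound, *haxW* is not transcribed.
So HaxW is not produced.
cAMP is present, so SibJ is inactive.
Required activator SibJ is absent, so *zorB* is not transcribed.
So ZorB is not produced.
With no repressor bound, *rudK* is transcribed.
So RudK is produced and active.
No repressor is bound and RudK is active, so *vorJ* is transcribed.
So VorJ is produced and active.
With repressor VorJ bound, *yilZ* is not transcribed.
So YilZ is not produced.
Required activator YilZ is absent, so *cilP* is not transcribed.

OFF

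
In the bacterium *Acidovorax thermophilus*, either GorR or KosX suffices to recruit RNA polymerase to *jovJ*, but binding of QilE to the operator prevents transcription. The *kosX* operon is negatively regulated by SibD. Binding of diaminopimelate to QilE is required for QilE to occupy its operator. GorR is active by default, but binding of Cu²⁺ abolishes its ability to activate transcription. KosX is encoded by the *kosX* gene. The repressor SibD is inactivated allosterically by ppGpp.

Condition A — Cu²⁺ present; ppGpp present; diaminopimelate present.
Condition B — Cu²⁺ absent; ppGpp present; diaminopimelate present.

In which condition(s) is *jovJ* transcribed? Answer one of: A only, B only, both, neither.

Condition A:
Cu²⁺ is present, so GorR is inactive.
ppGpp is present, so SibD is inactive.
With no repressor bound, *kosX* is transcribed.
So KosX is produced and active.
Diaminopimelate is present, so QilE is active.
With repressor QilE bound, *jovJ* is not transcribed.
→ *jovJ* is OFF in A.
Condition B:
Cu²⁺ is absent, so GorR is active.
ppGpp is present, so SibD is inactive.
With no repressor bound, *kosX* is transcribed.
So KosX is produced and active.
Diaminopimelate is present, so QilE is active.
With repressor QilE bound, *jovJ* is not transcribed.
→ *jovJ* is OFF in B.

neither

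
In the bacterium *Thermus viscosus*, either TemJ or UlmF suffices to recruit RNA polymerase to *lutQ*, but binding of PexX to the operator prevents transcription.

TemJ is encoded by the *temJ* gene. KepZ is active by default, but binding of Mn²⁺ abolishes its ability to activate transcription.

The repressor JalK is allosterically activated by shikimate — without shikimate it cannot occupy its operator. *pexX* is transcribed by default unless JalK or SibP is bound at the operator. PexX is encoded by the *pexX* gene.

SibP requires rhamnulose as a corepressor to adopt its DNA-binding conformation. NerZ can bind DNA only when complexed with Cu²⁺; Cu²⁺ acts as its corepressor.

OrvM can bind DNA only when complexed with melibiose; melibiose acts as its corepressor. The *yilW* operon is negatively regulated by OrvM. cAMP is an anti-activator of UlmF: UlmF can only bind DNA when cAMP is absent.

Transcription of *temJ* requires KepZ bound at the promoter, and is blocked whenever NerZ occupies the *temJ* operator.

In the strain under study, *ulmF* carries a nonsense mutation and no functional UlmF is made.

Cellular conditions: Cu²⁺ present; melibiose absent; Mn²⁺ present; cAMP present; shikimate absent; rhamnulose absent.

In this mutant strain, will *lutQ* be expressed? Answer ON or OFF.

OFF

Mn²⁺ is present, so KepZ is inactive.
Cu²⁺ is present, so NerZ is active.
With repressor NerZ bound, *temJ* is not transcribed.
So TemJ is not produced.
Shikimate is absent, so JalK is inactive.
Rhamnulose is absent, so SibP is inactive.
With no repressor bound, *pexX* is transcribed.
So PexX is produced and active.
UlmF is non-functional in this strain, so it has no effect.
With repressor PexX bound, *lutQ* is not transcribed.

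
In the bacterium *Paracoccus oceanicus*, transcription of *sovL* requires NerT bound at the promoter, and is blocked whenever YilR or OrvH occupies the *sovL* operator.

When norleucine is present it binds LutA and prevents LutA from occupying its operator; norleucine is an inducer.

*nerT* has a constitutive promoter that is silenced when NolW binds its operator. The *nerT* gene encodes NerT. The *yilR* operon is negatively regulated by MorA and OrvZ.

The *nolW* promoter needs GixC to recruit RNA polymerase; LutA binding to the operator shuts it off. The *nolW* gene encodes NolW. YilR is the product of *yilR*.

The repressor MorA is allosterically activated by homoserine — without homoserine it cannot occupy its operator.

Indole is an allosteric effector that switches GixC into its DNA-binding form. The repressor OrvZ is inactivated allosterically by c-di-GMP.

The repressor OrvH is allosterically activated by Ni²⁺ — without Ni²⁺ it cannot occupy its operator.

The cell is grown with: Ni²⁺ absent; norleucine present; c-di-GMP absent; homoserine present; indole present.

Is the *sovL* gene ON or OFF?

Homoserine is present, so MorA is active.
c-di-GMP is absent, so OrvZ is active.
With repressor MorA bound, *yilR* is not transcribed.
So YilR is not produced.
Ni²⁺ is absent, so OrvH is inactive.
Norleucine is present, so LutA is inactive.
Indole is present, so GixC is active.
No repressor is bound and GixC is active, so *nolW* is transcribed.
So NolW is produced and active.
With repressor NolW bound, *nerT* is not transcribed.
So NerT is not produced.
Required activator NerT is absent, so *sovL* is not transcribed.

OFF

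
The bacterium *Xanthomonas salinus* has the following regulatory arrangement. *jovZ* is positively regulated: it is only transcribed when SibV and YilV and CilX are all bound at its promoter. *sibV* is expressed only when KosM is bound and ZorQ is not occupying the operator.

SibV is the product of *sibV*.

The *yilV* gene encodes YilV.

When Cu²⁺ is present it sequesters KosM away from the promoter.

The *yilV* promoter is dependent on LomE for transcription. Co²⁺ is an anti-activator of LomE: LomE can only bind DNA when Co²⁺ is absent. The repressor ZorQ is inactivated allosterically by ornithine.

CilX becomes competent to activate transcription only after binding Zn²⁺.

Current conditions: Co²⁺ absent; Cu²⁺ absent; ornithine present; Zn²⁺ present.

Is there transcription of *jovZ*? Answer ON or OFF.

Ornithine is present, so ZorQ is inactive.
Cu²⁺ is absent, so KosM is active.
No repressor is bound and KosM is active, so *sibV* is transcribed.
So SibV is produced and active.
Co²⁺ is absent, so LomE is active.
No repressor is bound and LomE is active, so *yilV* is transcribed.
So YilV is produced and active.
Zn²⁺ is present, so CilX is active.
No repressor is bound and SibV and YilV and CilX are active, so *jovZ* is transcribed.

ON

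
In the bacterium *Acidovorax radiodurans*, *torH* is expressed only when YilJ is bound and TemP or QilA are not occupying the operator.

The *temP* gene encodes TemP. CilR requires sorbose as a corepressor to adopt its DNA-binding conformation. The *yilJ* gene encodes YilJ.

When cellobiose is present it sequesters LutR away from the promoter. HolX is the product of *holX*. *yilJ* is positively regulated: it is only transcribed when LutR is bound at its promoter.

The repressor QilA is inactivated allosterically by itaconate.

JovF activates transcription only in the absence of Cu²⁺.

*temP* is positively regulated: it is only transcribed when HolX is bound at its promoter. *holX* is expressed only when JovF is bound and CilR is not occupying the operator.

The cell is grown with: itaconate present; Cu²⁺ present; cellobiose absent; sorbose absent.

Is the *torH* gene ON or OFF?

ON

Cu²⁺ is present, so JovF is inactive.
Sorbose is absent, so CilR is inactive.
Required activator JovF is absent, so *holX* is not transcribed.
So HolX is not produced.
Required activator HolX is absent, so *temP* is not transcribed.
So TemP is not produced.
Cellobiose is absent, so LutR is active.
No repressor is bound and LutR is active, so *yilJ* is transcribed.
So YilJ is produced and active.
Itaconate is present, so QilA is inactive.
No repressor is bound and YilJ is active, so *torH* is transcribed.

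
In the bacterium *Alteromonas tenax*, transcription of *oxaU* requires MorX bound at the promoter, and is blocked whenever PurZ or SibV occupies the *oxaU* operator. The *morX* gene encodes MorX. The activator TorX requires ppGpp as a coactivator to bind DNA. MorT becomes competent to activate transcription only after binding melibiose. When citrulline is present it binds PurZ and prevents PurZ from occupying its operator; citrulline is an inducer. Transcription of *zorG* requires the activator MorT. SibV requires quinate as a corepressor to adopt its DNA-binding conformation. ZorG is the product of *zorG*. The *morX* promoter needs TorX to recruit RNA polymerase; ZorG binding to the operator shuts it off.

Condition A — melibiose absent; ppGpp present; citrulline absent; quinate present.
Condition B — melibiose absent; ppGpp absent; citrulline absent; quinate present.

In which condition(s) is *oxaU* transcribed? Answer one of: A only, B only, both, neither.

Condition A:
Melibiose is absent, so MorT is inactive.
Required activator MorT is absent, so *zorG* is not transcribed.
So ZorG is not produced.
ppGpp is present, so TorX is active.
No repressor is bound and TorX is active, so *morX* is transcribed.
So MorX is produced and active.
Citrulline is absent, so PurZ is active.
Quinate is present, so SibV is active.
With repressor PurZ bound, *oxaU* is not transcribed.
→ *oxaU* is OFF in A.
Condition B:
Melibiose is absent, so MorT is inactive.
Required activator MorT is absent, so *zorG* is not transcribed.
So ZorG is not produced.
ppGpp is absent, so TorX is inactive.
Required activator TorX is absent, so *morX* is not transcribed.
So MorX is not produced.
Citrulline is absent, so PurZ is active.
Quinate is present, so SibV is active.
With repressor PurZ bound, *oxaU* is not transcribed.
→ *oxaU* is OFF in B.

neither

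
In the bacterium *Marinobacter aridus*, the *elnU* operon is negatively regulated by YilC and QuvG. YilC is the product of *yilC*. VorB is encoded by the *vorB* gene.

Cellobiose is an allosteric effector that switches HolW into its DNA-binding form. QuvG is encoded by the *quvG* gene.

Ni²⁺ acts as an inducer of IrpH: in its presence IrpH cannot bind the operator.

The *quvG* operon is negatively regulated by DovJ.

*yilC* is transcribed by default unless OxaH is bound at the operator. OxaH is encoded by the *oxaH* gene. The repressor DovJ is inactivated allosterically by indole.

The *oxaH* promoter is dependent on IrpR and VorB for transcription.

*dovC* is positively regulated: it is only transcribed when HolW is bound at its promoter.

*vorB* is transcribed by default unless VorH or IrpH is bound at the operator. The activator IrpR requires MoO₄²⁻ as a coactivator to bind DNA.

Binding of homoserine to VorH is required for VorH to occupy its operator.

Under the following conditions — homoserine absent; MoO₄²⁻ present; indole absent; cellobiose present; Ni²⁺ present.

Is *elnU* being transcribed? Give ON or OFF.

MoO₄²⁻ is present, so IrpR is active.
Homoserine is absent, so VorH is inactive.
Ni²⁺ is present, so IrpH is inactive.
With no repressor bound, *vorB* is transcribed.
So VorB is produced and active.
No repressor is bound and IrpR and VorB are active, so *oxaH* is transcribed.
So OxaH is produced and active.
With repressor OxaH bound, *yilC* is not transcribed.
So YilC is not produced.
Indole is absent, so DovJ is active.
With repressor DovJ bound, *quvG* is not transcribed.
So QuvG is not produced.
With no repressor bound, *elnU* is transcribed.

ON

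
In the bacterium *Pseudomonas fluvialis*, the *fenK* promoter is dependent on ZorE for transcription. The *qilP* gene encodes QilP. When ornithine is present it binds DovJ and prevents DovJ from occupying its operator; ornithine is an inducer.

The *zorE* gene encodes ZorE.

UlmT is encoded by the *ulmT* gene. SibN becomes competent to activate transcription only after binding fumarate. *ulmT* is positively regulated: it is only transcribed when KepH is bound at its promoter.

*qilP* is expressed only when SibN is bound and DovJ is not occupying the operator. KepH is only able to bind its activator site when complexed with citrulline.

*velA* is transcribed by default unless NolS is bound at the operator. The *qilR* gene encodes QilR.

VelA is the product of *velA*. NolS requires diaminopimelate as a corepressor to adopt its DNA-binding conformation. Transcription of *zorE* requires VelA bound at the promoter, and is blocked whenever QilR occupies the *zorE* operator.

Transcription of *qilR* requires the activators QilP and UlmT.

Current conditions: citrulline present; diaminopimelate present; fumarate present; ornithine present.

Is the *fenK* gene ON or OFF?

Ornithine is present, so DovJ is inactive.
Fumarate is present, so SibN is active.
No repressor is bound and SibN is active, so *qilP* is transcribed.
So QilP is produced and active.
Citrulline is present, so KepH is active.
No repressor is bound and KepH is active, so *ulmT* is transcribed.
So UlmT is produced and active.
No repressor is bound and QilP and UlmT are active, so *qilR* is transcribed.
So QilR is produced and active.
Diaminopimelate is present, so NolS is active.
With repressor NolS bound, *velA* is not transcribed.
So VelA is not produced.
With repressor QilR bound, *zorE* is not transcribed.
So ZorE is not produced.
Required activator ZorE is absent, so *fenK* is not transcribed.

OFF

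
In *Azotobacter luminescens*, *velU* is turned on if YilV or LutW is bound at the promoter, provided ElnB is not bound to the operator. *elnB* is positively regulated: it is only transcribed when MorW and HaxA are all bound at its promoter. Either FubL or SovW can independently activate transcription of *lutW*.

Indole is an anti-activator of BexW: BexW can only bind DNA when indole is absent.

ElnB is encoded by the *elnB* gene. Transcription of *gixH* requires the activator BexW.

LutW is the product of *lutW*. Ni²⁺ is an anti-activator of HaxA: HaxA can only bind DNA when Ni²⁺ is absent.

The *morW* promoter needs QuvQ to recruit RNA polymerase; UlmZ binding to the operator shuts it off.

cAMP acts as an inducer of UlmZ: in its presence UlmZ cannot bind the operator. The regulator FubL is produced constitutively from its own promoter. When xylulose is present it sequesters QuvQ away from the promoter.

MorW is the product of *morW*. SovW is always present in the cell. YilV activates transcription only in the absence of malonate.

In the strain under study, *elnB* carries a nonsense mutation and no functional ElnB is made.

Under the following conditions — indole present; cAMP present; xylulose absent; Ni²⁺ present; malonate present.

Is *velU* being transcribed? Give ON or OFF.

Malonate is present, so YilV is inactive.
ElnB is non-functional in this strain, so it has no effect.
FubL is produced constitutively and is active.
SovW is produced constitutively and is active.
Activator FubL is present, so *lutW* is transcribed.
So LutW is produced and active.
Activator LutW is present, so *velU* is transcribed.

ON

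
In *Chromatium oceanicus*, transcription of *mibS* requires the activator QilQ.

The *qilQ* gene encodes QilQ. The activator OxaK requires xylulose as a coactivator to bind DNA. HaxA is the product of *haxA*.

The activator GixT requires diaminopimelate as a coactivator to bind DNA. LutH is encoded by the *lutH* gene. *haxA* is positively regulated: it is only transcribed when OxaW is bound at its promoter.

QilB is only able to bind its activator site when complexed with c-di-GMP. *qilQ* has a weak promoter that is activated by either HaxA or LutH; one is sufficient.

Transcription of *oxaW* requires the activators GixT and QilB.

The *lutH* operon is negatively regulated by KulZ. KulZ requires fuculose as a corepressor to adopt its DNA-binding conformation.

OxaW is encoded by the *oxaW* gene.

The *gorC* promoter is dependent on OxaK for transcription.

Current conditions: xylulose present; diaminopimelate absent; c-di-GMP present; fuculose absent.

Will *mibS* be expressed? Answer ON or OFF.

Diaminopimelate is absent, so GixT is inactive.
c-di-GMP is present, so QilB is active.
Required activator GixT is absent, so *oxaW* is not transcribed.
So OxaW is not produced.
Required activator OxaW is absent, so *haxA* is not transcribed.
So HaxA is not produced.
Fuculose is absent, so KulZ is inactive.
With no repressor bound, *lutH* is transcribed.
So LutH is produced and active.
Activator LutH is present, so *qilQ* is transcribed.
So QilQ is produced and active.
No repressor is bound and QilQ is active, so *mibS* is transcribed.

ON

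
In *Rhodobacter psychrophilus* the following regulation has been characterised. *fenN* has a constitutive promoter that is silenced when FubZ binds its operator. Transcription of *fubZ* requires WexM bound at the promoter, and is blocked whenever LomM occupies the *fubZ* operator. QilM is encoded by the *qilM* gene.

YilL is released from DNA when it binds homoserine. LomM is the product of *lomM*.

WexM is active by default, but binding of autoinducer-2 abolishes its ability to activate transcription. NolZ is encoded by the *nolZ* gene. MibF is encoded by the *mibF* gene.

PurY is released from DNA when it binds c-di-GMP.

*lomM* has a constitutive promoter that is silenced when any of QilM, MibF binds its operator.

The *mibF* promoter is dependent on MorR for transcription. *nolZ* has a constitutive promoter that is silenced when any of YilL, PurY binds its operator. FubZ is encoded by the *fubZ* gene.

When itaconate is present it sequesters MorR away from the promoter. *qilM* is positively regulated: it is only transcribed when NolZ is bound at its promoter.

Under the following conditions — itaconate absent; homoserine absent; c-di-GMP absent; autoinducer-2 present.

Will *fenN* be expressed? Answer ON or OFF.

Homoserine is absent, so YilL is active.
c-di-GMP is absent, so PurY is active.
With repressor YilL bound, *nolZ* is not transcribed.
So NolZ is not produced.
Required activator NolZ is absent, so *qilM* is not transcribed.
So QilM is not produced.
Itaconate is absent, so MorR is active.
No repressor is bound and MorR is active, so *mibF* is transcribed.
So MibF is produced and active.
With repressor MibF bound, *lomM* is not transcribed.
So LomM is not produced.
Autoinducer-2 is present, so WexM is inactive.
Required activator WexM is absent, so *fubZ* is not transcribed.
So FubZ is not produced.
With no repressor bound, *fenN* is transcribed.

ON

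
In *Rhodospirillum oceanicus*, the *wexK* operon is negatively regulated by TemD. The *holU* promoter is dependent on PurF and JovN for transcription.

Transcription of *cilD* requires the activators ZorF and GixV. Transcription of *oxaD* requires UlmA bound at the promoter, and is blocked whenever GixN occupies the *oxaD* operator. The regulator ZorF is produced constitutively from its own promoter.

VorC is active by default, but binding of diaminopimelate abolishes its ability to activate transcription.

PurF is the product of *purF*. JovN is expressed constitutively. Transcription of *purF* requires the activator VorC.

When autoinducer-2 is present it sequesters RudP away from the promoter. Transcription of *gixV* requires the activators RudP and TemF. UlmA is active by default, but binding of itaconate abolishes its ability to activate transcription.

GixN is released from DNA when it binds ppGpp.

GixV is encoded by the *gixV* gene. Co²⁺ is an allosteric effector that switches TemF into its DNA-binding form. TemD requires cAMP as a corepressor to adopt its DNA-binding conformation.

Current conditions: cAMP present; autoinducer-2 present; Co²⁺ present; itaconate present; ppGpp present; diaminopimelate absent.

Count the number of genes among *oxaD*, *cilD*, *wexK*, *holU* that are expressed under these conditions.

Itaconate is present, so UlmA is inactive.
ppGpp is present, so GixN is inactive.
Required activator UlmA is absent, so *oxaD* is not transcribed.
→ *oxaD* is OFF.
ZorF is produced constitutively and is active.
Autoinducer-2 is present, so RudP is inactive.
Co²⁺ is present, so TemF is active.
Required activator RudP is absent, so *gixV* is not transcribed.
So GixV is not produced.
Required activator GixV is absent, so *cilD* is not transcribed.
→ *cilD* is OFF.
cAMP is present, so TemD is active.
With repressor TemD bound, *wexK* is not transcribed.
→ *wexK* is OFF.
Diaminopimelate is absent, so VorC is active.
No repressor is bound and VorC is active, so *purF* is transcribed.
So PurF is produced and active.
JovN is produced constitutively and is active.
No repressor is bound and PurF and JovN are active, so *holU* is transcribed.
→ *holU* is ON.
1 of the 4 genes is transcribed.

1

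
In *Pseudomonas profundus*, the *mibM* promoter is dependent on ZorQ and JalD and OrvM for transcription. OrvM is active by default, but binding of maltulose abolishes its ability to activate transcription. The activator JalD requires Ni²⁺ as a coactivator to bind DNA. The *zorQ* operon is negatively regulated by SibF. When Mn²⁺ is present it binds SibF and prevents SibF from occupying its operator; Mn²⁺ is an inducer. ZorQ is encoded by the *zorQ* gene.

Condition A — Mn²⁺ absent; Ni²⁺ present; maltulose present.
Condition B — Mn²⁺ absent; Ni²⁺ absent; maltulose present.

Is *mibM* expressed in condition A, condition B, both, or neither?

neither

Condition A:
Mn²⁺ is absent, so SibF is active.
With repressor SibF bound, *zorQ* is not transcribed.
So ZorQ is not produced.
Ni²⁺ is present, so JalD is active.
Maltulose is present, so OrvM is inactive.
Required activator ZorQ is absent, so *mibM* is not transcribed.
→ *mibM* is OFF in A.
Condition B:
Mn²⁺ is absent, so SibF is active.
With repressor SibF bound, *zorQ* is not transcribed.
So ZorQ is not produced.
Ni²⁺ is absent, so JalD is inactive.
Maltulose is present, so OrvM is inactive.
Required activator ZorQ is absent, so *mibM* is not transcribed.
→ *mibM* is OFF in B.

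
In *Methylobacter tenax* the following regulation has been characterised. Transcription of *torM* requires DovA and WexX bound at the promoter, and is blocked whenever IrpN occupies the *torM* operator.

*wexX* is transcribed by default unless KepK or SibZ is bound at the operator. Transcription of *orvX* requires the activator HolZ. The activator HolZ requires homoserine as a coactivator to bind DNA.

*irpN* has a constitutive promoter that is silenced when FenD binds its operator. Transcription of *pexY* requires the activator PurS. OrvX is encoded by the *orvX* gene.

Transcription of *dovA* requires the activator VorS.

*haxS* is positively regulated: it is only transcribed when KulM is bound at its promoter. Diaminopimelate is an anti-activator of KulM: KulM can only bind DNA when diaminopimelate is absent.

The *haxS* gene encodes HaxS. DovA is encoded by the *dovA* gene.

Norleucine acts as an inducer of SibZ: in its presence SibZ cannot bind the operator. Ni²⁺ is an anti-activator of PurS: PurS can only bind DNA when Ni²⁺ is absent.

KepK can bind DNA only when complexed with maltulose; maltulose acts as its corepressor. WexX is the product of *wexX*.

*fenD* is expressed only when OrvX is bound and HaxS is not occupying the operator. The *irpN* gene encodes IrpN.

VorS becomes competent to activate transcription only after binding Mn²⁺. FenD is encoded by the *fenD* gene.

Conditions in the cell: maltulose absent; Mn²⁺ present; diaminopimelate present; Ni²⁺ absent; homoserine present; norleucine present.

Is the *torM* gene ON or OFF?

Mn²⁺ is present, so VorS is active.
No repressor is bound and VorS is active, so *dovA* is transcribed.
So DovA is produced and active.
Maltulose is absent, so KepK is inactive.
Norleucine is present, so SibZ is inactive.
With no repressor bound, *wexX* is transcribed.
So WexX is produced and active.
Homoserine is present, so HolZ is active.
No repressor is bound and HolZ is active, so *orvX* is transcribed.
So OrvX is produced and active.
Diaminopimelate is present, so KulM is inactive.
Required activator KulM is absent, so *haxS* is not transcribed.
So HaxS is not produced.
No repressor is bound and OrvX is active, so *fenD* is transcribed.
So FenD is produced and active.
With repressor FenD bound, *irpN* is not transcribed.
So IrpN is not produced.
No repressor is bound and DovA and WexX are active, so *torM* is transcribed.

ON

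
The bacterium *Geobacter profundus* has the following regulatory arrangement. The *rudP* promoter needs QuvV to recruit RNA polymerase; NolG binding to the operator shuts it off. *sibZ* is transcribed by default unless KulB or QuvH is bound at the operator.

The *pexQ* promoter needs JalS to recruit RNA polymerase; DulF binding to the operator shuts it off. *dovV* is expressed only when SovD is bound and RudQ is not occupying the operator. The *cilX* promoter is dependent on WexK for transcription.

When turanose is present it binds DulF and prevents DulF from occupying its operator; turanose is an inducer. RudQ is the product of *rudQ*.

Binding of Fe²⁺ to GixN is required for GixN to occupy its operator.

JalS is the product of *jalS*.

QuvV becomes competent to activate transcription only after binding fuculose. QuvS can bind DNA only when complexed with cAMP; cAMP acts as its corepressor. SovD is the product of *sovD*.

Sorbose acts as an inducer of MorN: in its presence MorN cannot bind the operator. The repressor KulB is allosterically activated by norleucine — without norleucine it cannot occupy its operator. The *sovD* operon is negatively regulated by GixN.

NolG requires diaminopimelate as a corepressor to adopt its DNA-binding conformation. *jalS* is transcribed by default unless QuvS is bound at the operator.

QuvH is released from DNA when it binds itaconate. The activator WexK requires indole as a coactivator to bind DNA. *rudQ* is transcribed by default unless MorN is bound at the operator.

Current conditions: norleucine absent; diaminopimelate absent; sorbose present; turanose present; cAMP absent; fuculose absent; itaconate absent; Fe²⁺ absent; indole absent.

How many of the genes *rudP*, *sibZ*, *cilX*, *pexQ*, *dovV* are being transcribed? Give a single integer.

Fuculose is absent, so QuvV is inactive.
Diaminopimelate is absent, so NolG is inactive.
Required activator QuvV is absent, so *rudP* is not transcribed.
→ *rudP* is OFF.
Norleucine is absent, so KulB is inactive.
Itaconate is absent, so QuvH is active.
With repressor QuvH bound, *sibZ* is not transcribed.
→ *sibZ* is OFF.
Indole is absent, so WexK is inactive.
Required activator WexK is absent, so *cilX* is not transcribed.
→ *cilX* is OFF.
Turanose is present, so DulF is inactive.
cAMP is absent, so QuvS is inactive.
With no repressor bound, *jalS* is transcribed.
So JalS is produced and active.
No repressor is bound and JalS is active, so *pexQ* is transcribed.
→ *pexQ* is ON.
Fe²⁺ is absent, so GixN is inactive.
With no repressor bound, *sovD* is transcribed.
So SovD is produced and active.
Sorbose is present, so MorN is inactive.
With no repressor bound, *rudQ* is transcribed.
So RudQ is produced and active.
With repressor RudQ bound, *dovV* is not transcribed.
→ *dovV* is OFF.
1 of the 5 genes is transcribed.

1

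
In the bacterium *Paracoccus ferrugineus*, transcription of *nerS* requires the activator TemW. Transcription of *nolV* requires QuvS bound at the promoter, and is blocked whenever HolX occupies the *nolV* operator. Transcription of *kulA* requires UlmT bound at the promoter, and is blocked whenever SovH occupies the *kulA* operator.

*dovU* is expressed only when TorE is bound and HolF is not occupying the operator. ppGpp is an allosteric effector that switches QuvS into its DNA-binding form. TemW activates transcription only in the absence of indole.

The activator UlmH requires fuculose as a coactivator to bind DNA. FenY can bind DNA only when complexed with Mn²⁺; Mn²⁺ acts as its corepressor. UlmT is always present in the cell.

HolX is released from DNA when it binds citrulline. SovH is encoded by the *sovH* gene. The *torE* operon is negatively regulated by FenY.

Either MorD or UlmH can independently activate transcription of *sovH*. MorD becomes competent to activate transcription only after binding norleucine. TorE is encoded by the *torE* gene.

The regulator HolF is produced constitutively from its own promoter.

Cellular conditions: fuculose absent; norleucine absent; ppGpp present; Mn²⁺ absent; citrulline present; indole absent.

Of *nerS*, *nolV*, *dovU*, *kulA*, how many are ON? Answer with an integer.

3

Indole is absent, so TemW is active.
No repressor is bound and TemW is active, so *nerS* is transcribed.
→ *nerS* is ON.
ppGpp is present, so QuvS is active.
Citrulline is present, so HolX is inactive.
No repressor is bound and QuvS is active, so *nolV* is transcribed.
→ *nolV* is ON.
HolF is produced constitutively and is active.
Mn²⁺ is absent, so FenY is inactive.
With no repressor bound, *torE* is transcribed.
So TorE is produced and active.
With repressor HolF bound, *dovU* is not transcribed.
→ *dovU* is OFF.
Norleucine is absent, so MorD is inactive.
Fuculose is absent, so UlmH is inactive.
No activator is available at the *sovH* promoter, so *sovH* is not transcribed.
So SovH is not produced.
UlmT is produced constitutively and is active.
No repressor is bound and UlmT is active, so *kulA* is transcribed.
→ *kulA* is ON.
3 of the 4 genes are transcribed.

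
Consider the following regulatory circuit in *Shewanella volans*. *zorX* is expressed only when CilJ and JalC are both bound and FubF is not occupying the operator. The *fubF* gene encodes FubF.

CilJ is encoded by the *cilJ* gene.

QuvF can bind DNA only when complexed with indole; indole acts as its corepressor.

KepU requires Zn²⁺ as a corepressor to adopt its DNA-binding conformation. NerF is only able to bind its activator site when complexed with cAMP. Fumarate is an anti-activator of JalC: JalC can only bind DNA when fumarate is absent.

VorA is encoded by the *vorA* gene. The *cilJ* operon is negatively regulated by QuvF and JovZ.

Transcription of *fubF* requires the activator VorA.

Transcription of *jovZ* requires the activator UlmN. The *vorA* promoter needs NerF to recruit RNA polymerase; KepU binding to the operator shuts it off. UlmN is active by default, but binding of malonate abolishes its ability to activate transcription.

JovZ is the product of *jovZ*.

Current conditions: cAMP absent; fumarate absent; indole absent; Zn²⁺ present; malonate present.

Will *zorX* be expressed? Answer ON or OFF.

Indole is absent, so QuvF is inactive.
Malonate is present, so UlmN is inactive.
Required activator UlmN is absent, so *jovZ* is not transcribed.
So JovZ is not produced.
With no repressor bound, *cilJ* is transcribed.
So CilJ is produced and active.
Fumarate is absent, so JalC is active.
Zn²⁺ is present, so KepU is active.
cAMP is absent, so NerF is inactive.
With repressor KepU bound, *vorA* is not transcribed.
So VorA is not produced.
Required activator VorA is absent, so *fubF* is not transcribed.
So FubF is not produced.
No repressor is bound and CilJ and JalC are active, so *zorX* is transcribed.

ON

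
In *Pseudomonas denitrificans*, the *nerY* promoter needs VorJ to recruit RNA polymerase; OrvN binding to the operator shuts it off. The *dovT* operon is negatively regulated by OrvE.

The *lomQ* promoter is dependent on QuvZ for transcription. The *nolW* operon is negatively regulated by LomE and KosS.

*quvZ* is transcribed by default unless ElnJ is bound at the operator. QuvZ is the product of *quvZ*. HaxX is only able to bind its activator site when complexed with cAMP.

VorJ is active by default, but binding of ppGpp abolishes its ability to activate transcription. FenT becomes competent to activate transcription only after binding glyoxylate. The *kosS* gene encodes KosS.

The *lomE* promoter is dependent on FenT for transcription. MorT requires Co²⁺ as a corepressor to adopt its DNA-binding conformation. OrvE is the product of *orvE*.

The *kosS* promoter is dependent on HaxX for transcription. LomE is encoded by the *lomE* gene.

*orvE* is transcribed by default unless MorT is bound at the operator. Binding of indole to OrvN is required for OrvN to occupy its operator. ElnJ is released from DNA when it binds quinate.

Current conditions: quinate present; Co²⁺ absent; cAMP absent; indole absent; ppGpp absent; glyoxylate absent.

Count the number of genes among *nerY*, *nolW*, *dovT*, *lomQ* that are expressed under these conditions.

Indole is absent, so OrvN is inactive.
ppGpp is absent, so VorJ is active.
No repressor is bound and VorJ is active, so *nerY* is transcribed.
→ *nerY* is ON.
Glyoxylate is absent, so FenT is inactive.
Required activator FenT is absent, so *lomE* is not transcribed.
So LomE is not produced.
cAMP is absent, so HaxX is inactive.
Required activator HaxX is absent, so *kosS* is not transcribed.
So KosS is not produced.
With no repressor bound, *nolW* is transcribed.
→ *nolW* is ON.
Co²⁺ is absent, so MorT is inactive.
With no repressor bound, *orvE* is transcribed.
So OrvE is produced and active.
With repressor OrvE bound, *dovT* is not transcribed.
→ *dovT* is OFF.
Quinate is present, so ElnJ is inactive.
With no repressor bound, *quvZ* is transcribed.
So QuvZ is produced and active.
No repressor is bound and QuvZ is active, so *lomQ* is transcribed.
→ *lomQ* is ON.
3 of the 4 genes are transcribed.

3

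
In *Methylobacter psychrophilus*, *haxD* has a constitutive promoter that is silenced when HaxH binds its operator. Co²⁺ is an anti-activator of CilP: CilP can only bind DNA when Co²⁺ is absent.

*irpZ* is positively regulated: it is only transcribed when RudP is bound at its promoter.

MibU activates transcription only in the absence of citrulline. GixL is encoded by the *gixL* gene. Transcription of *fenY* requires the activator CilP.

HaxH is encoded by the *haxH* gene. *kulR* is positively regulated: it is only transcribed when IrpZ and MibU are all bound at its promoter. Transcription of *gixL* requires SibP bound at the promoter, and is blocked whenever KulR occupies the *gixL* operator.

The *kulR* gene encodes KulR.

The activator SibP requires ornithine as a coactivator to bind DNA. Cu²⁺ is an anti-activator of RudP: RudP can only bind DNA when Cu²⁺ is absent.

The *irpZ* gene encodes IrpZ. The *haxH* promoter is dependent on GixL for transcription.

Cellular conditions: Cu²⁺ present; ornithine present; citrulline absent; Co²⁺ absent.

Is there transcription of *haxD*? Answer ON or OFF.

Cu²⁺ is present, so RudP is inactive.
Required activator RudP is absent, so *irpZ* is not transcribed.
So IrpZ is not produced.
Citrulline is absent, so MibU is active.
Required activator IrpZ is absent, so *kulR* is not transcribed.
So KulR is not produced.
Ornithine is present, so SibP is active.
No repressor is bound and SibP is active, so *gixL* is transcribed.
So GixL is produced and active.
No repressor is bound and GixL is active, so *haxH* is transcribed.
So HaxH is produced and active.
With repressor HaxH bound, *haxD* is not transcribed.

OFF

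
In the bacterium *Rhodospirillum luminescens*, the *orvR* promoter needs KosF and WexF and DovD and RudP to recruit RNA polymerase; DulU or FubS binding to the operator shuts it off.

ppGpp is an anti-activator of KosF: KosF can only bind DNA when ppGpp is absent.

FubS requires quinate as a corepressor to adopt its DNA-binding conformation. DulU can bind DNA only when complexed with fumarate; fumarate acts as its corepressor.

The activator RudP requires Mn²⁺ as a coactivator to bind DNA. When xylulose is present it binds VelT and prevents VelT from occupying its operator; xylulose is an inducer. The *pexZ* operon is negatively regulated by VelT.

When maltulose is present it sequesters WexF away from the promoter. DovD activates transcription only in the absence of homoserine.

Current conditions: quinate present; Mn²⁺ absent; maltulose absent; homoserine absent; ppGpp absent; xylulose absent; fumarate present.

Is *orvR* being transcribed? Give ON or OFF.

OFF

ppGpp is absent, so KosF is active.
Maltulose is absent, so WexF is active.
Homoserine is absent, so DovD is active.
Fumarate is present, so DulU is active.
Mn²⁺ is absent, so RudP is inactive.
Quinate is present, so FubS is active.
With repressor DulU bound, *orvR* is not transcribed.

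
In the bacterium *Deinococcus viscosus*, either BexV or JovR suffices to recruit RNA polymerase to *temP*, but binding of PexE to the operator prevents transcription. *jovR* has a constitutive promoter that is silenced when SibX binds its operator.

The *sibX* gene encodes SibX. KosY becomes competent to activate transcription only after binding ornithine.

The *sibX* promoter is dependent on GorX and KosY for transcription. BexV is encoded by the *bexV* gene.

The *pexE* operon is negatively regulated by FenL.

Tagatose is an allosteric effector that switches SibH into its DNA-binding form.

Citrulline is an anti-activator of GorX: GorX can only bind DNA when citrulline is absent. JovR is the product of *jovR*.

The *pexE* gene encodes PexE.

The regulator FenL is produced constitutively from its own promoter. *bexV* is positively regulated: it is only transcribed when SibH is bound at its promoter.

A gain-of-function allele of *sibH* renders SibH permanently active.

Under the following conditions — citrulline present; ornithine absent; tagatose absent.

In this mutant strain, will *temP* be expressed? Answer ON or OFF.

ON

SibH is constitutively active in this strain.
No repressor is bound and SibH is active, so *bexV* is transcribed.
So BexV is produced and active.
Citrulline is present, so GorX is inactive.
Ornithine is absent, so KosY is inactive.
Required activator GorX is absent, so *sibX* is not transcribed.
So SibX is not produced.
With no repressor bound, *jovR* is transcribed.
So JovR is produced and active.
FenL is produced constitutively and is active.
With repressor FenL bound, *pexE* is not transcribed.
So PexE is not produced.
Activator BexV is present, so *temP* is transcribed.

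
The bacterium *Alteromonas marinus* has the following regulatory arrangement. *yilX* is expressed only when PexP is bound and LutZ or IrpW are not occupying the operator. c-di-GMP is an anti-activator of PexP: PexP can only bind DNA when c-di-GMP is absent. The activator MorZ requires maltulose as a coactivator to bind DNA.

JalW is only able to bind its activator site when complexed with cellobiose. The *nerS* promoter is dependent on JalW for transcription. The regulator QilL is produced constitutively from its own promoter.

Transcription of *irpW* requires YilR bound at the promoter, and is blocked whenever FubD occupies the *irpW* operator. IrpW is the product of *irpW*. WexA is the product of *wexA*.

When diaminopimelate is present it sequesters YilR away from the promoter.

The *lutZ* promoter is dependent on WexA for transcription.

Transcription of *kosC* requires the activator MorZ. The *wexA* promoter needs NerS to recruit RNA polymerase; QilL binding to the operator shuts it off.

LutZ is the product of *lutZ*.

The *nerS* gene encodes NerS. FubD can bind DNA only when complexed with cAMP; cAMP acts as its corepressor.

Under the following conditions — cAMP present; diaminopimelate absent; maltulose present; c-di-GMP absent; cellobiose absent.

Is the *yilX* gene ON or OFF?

ON

Cellobiose is absent, so JalW is inactive.
Required activator JalW is absent, so *nerS* is not transcribed.
So NerS is not produced.
QilL is produced constitutively and is active.
With repressor QilL bound, *wexA* is not transcribed.
So WexA is not produced.
Required activator WexA is absent, so *lutZ* is not transcribed.
So LutZ is not produced.
c-di-GMP is absent, so PexP is active.
cAMP is present, so FubD is active.
Diaminopimelate is absent, so YilR is active.
With repressor FubD bound, *irpW* is not transcribed.
So IrpW is not produced.
No repressor is bound and PexP is active, so *yilX* is transcribed.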